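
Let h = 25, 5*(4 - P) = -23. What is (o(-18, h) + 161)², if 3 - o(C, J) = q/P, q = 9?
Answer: 49098049/1849 ≈ 26554.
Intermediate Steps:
P = 43/5 (P = 4 - ⅕*(-23) = 4 + 23/5 = 43/5 ≈ 8.6000)
o(C, J) = 84/43 (o(C, J) = 3 - 9/43/5 = 3 - 9*5/43 = 3 - 1*45/43 = 3 - 45/43 = 84/43)
(o(-18, h) + 161)² = (84/43 + 161)² = (7007/43)² = 49098049/1849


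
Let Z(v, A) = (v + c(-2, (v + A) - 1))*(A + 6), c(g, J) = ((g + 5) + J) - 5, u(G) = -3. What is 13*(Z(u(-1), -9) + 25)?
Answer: 1027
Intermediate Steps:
c(g, J) = J + g (c(g, J) = ((5 + g) + J) - 5 = (5 + J + g) - 5 = J + g)
Z(v, A) = (6 + A)*(-3 + A + 2*v) (Z(v, A) = (v + (((v + A) - 1) - 2))*(A + 6) = (v + (((A + v) - 1) - 2))*(6 + A) = (v + ((-1 + A + v) - 2))*(6 + A) = (v + (-3 + A + v))*(6 + A) = (-3 + A + 2*v)*(6 + A) = (6 + A)*(-3 + A + 2*v))
13*(Z(u(-1), -9) + 25) = 13*((-18 + (-9)² + 3*(-9) + 12*(-3) + 2*(-9)*(-3)) + 25) = 13*((-18 + 81 - 27 - 36 + 54) + 25) = 13*(54 + 25) = 13*79 = 1027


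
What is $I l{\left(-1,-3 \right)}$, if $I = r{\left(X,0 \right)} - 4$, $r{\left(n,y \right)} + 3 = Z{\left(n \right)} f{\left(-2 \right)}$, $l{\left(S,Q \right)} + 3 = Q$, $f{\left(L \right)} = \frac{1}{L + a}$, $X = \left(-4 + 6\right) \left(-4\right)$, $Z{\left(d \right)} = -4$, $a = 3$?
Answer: $66$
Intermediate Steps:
$X = -8$ ($X = 2 \left(-4\right) = -8$)
$f{\left(L \right)} = \frac{1}{3 + L}$ ($f{\left(L \right)} = \frac{1}{L + 3} = \frac{1}{3 + L}$)
$l{\left(S,Q \right)} = -3 + Q$
$r{\left(n,y \right)} = -7$ ($r{\left(n,y \right)} = -3 - \frac{4}{3 - 2} = -3 - \frac{4}{1} = -3 - 4 = -7$)
$I = -11$ ($I = -7 - 4 = -11$)
$I l{\left(-1,-3 \right)} = - 11 \left(-3 - 3\right) = \left(-11\right) \left(-6\right) = 66$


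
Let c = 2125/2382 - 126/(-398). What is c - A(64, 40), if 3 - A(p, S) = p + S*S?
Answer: 787916839/474018 ≈ 1662.2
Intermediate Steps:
c = 572941/474018 (c = 2125*(1/2382) - 126*(-1/398) = 2125/2382 + 63/199 = 572941/474018 ≈ 1.2087)
A(p, S) = 3 - p - S² (A(p, S) = 3 - (p + S*S) = 3 - (p + S²) = 3 + (-p - S²) = 3 - p - S²)
c - A(64, 40) = 572941/474018 - (3 - 1*64 - 1*40²) = 572941/474018 - (3 - 64 - 1*1600) = 572941/474018 - (3 - 64 - 1600) = 572941/474018 - 1*(-1661) = 572941/474018 + 1661 = 787916839/474018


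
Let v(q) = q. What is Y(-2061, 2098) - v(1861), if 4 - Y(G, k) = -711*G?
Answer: -1467228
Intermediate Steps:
Y(G, k) = 4 + 711*G (Y(G, k) = 4 - (-711)*G = 4 + 711*G)
Y(-2061, 2098) - v(1861) = (4 + 711*(-2061)) - 1*1861 = (4 - 1465371) - 1861 = -1465367 - 1861 = -1467228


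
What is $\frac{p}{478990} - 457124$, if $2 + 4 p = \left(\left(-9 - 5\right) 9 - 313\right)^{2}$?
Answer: $- \frac{875831106321}{1915960} \approx -4.5712 \cdot 10^{5}$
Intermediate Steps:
$p = \frac{192719}{4}$ ($p = - \frac{1}{2} + \frac{\left(\left(-9 - 5\right) 9 - 313\right)^{2}}{4} = - \frac{1}{2} + \frac{\left(\left(-14\right) 9 - 313\right)^{2}}{4} = - \frac{1}{2} + \frac{\left(-126 - 313\right)^{2}}{4} = - \frac{1}{2} + \frac{\left(-439\right)^{2}}{4} = - \frac{1}{2} + \frac{1}{4} \cdot 192721 = - \frac{1}{2} + \frac{192721}{4} = \frac{192719}{4} \approx 48180.0$)
$\frac{p}{478990} - 457124 = \frac{192719}{4 \cdot 478990} - 457124 = \frac{192719}{4} \cdot \frac{1}{478990} - 457124 = \frac{192719}{1915960} - 457124 = - \frac{875831106321}{1915960}$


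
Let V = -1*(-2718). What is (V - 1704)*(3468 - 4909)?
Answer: -1461174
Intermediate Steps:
V = 2718
(V - 1704)*(3468 - 4909) = (2718 - 1704)*(3468 - 4909) = 1014*(-1441) = -1461174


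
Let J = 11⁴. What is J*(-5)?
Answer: -73205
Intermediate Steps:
J = 14641
J*(-5) = 14641*(-5) = -73205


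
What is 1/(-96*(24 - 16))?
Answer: -1/768 ≈ -0.0013021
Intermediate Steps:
1/(-96*(24 - 16)) = 1/(-96*8) = 1/(-768) = -1/768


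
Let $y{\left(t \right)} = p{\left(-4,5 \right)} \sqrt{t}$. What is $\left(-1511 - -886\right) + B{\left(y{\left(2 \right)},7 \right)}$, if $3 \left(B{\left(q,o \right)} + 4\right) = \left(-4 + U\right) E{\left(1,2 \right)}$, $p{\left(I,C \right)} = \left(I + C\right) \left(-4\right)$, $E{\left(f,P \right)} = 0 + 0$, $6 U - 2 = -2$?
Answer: $-629$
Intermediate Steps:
$U = 0$ ($U = \frac{1}{3} + \frac{1}{6} \left(-2\right) = \frac{1}{3} - \frac{1}{3} = 0$)
$E{\left(f,P \right)} = 0$
$p{\left(I,C \right)} = - 4 C - 4 I$ ($p{\left(I,C \right)} = \left(C + I\right) \left(-4\right) = - 4 C - 4 I$)
$y{\left(t \right)} = - 4 \sqrt{t}$ ($y{\left(t \right)} = \left(\left(-4\right) 5 - -16\right) \sqrt{t} = \left(-20 + 16\right) \sqrt{t} = - 4 \sqrt{t}$)
$B{\left(q,o \right)} = -4$ ($B{\left(q,o \right)} = -4 + \frac{\left(-4 + 0\right) 0}{3} = -4 + \frac{\left(-4\right) 0}{3} = -4 + \frac{1}{3} \cdot 0 = -4 + 0 = -4$)
$\left(-1511 - -886\right) + B{\left(y{\left(2 \right)},7 \right)} = \left(-1511 - -886\right) - 4 = \left(-1511 + 886\right) - 4 = -625 - 4 = -629$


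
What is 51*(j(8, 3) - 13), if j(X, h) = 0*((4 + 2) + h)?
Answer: -663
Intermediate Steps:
j(X, h) = 0 (j(X, h) = 0*(6 + h) = 0)
51*(j(8, 3) - 13) = 51*(0 - 13) = 51*(-13) = -663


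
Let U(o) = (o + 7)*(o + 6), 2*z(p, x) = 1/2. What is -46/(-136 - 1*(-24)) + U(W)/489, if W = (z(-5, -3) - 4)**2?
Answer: 372381/292096 ≈ 1.2749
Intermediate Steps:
z(p, x) = 1/4 (z(p, x) = (1/2)/2 = (1/2)*(1/2) = 1/4)
W = 225/16 (W = (1/4 - 4)**2 = (-15/4)**2 = 225/16 ≈ 14.063)
U(o) = (6 + o)*(7 + o) (U(o) = (7 + o)*(6 + o) = (6 + o)*(7 + o))
-46/(-136 - 1*(-24)) + U(W)/489 = -46/(-136 - 1*(-24)) + (42 + (225/16)**2 + 13*(225/16))/489 = -46/(-136 + 24) + (42 + 50625/256 + 2925/16)*(1/489) = -46/(-112) + (108177/256)*(1/489) = -46*(-1/112) + 36059/41728 = 23/56 + 36059/41728 = 372381/292096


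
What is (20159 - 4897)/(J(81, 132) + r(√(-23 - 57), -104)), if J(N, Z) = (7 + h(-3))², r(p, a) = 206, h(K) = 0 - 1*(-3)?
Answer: 7631/153 ≈ 49.876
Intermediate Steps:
h(K) = 3 (h(K) = 0 + 3 = 3)
J(N, Z) = 100 (J(N, Z) = (7 + 3)² = 10² = 100)
(20159 - 4897)/(J(81, 132) + r(√(-23 - 57), -104)) = (20159 - 4897)/(100 + 206) = 15262/306 = 15262*(1/306) = 7631/153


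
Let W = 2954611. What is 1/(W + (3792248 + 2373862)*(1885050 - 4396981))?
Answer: -1/15488839903799 ≈ -6.4563e-14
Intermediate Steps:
1/(W + (3792248 + 2373862)*(1885050 - 4396981)) = 1/(2954611 + (3792248 + 2373862)*(1885050 - 4396981)) = 1/(2954611 + 6166110*(-2511931)) = 1/(2954611 - 15488842858410) = 1/(-15488839903799) = -1/15488839903799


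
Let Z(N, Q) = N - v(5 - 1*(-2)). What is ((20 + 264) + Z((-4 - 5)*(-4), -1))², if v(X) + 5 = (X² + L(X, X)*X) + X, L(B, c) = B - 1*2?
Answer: 54756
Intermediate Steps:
L(B, c) = -2 + B (L(B, c) = B - 2 = -2 + B)
v(X) = -5 + X + X² + X*(-2 + X) (v(X) = -5 + ((X² + (-2 + X)*X) + X) = -5 + ((X² + X*(-2 + X)) + X) = -5 + (X + X² + X*(-2 + X)) = -5 + X + X² + X*(-2 + X))
Z(N, Q) = -86 + N (Z(N, Q) = N - (-5 - (5 - 1*(-2)) + 2*(5 - 1*(-2))²) = N - (-5 - (5 + 2) + 2*(5 + 2)²) = N - (-5 - 1*7 + 2*7²) = N - (-5 - 7 + 2*49) = N - (-5 - 7 + 98) = N - 1*86 = N - 86 = -86 + N)
((20 + 264) + Z((-4 - 5)*(-4), -1))² = ((20 + 264) + (-86 + (-4 - 5)*(-4)))² = (284 + (-86 - 9*(-4)))² = (284 + (-86 + 36))² = (284 - 50)² = 234² = 54756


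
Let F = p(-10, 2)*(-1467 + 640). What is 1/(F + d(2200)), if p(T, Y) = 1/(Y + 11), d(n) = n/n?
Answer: -13/814 ≈ -0.015971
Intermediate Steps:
d(n) = 1
p(T, Y) = 1/(11 + Y)
F = -827/13 (F = (-1467 + 640)/(11 + 2) = -827/13 ≈ -63.615)
1/(F + d(2200)) = 1/(-827/13 + 1) = 1/(-814/13) = -13/814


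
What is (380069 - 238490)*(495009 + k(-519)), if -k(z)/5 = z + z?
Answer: 70817674221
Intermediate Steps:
k(z) = -10*z (k(z) = -5*(z + z) = -10*z)
(380069 - 238490)*(495009 + k(-519)) = (380069 - 238490)*(495009 - 10*(-519)) = 141579*(495009 + 5190) = 141579*500199 = 70817674221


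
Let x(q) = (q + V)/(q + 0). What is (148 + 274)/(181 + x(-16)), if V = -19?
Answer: 6752/2931 ≈ 2.3036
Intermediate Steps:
x(q) = (-19 + q)/q (x(q) = (q - 19)/(q + 0) = (-19 + q)/q)
(148 + 274)/(181 + x(-16)) = (148 + 274)/(181 + (-19 - 16)/(-16)) = 422/(181 - 1/16*(-35)) = 422/(181 + 35/16) = 422/(2931/16) = 422*(16/2931) = 6752/2931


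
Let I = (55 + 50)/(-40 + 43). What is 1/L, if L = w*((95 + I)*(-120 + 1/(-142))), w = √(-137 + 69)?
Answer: 71*I*√17/37660610 ≈ 7.7731e-6*I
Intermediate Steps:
w = 2*I*√17 (w = √(-68) = 2*I*√17 ≈ 8.2462*I)
I = 35 (I = 105/3 = 105*(⅓) = 35)
L = -2215330*I*√17/71 (L = (2*I*√17)*((95 + 35)*(-120 + 1/(-142))) = (2*I*√17)*(130*(-120 - 1/142)) = (2*I*√17)*(130*(-17041/142)) = (2*I*√17)*(-1107665/71) = -2215330*I*√17/71 ≈ -1.2865e+5*I)
1/L = 1/(-2215330*I*√17/71) = 71*I*√17/37660610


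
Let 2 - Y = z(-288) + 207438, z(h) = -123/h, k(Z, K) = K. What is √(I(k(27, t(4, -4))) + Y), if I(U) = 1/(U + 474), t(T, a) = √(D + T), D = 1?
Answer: √(-56635122492 - 119483382*√5)/(24*√(474 + √5)) ≈ 455.45*I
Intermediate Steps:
t(T, a) = √(1 + T)
I(U) = 1/(474 + U)
Y = -19913897/96 (Y = 2 - (-123/(-288) + 207438) = 2 - (-123*(-1/288) + 207438) = 2 - (41/96 + 207438) = 2 - 1*19914089/96 = 2 - 19914089/96 = -19913897/96 ≈ -2.0744e+5)
√(I(k(27, t(4, -4))) + Y) = √(1/(474 + √(1 + 4)) - 19913897/96) = √(1/(474 + √5) - 19913897/96) = √(-19913897/96 + 1/(474 + √5))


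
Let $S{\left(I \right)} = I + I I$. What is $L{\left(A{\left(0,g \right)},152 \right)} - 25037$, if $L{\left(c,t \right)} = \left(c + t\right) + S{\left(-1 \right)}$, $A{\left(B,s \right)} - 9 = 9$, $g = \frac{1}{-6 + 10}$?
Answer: $-24867$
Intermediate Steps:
$S{\left(I \right)} = I + I^{2}$
$g = \frac{1}{4} \approx 0.25$
$A{\left(B,s \right)} = 18$ ($A{\left(B,s \right)} = 9 + 9 = 18$)
$L{\left(c,t \right)} = c + t$ ($L{\left(c,t \right)} = \left(c + t\right) - \left(1 - 1\right) = \left(c + t\right) - 0 = \left(c + t\right) + 0 = c + t$)
$L{\left(A{\left(0,g \right)},152 \right)} - 25037 = \left(18 + 152\right) - 25037 = 170 - 25037 = -24867$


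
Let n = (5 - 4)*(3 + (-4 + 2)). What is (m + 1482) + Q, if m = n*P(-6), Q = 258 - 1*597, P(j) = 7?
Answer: 1150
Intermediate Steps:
n = 1 (n = 1*(3 - 2) = 1*1 = 1)
Q = -339 (Q = 258 - 597 = -339)
m = 7 (m = 1*7 = 7)
(m + 1482) + Q = (7 + 1482) - 339 = 1489 - 339 = 1150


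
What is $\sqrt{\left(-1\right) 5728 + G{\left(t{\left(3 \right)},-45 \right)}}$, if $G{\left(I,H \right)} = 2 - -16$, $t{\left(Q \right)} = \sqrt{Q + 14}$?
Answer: $i \sqrt{5710} \approx 75.565 i$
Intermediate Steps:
$t{\left(Q \right)} = \sqrt{14 + Q}$
$G{\left(I,H \right)} = 18$ ($G{\left(I,H \right)} = 2 + 16 = 18$)
$\sqrt{\left(-1\right) 5728 + G{\left(t{\left(3 \right)},-45 \right)}} = \sqrt{\left(-1\right) 5728 + 18} = \sqrt{-5728 + 18} = \sqrt{-5710} = i \sqrt{5710}$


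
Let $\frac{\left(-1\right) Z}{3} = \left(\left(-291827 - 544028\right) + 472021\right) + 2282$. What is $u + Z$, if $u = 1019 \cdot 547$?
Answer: $1642049$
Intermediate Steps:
$u = 557393$
$Z = 1084656$ ($Z = - 3 \left(\left(\left(-291827 - 544028\right) + 472021\right) + 2282\right) = - 3 \left(\left(-835855 + 472021\right) + 2282\right) = - 3 \left(-363834 + 2282\right) = \left(-3\right) \left(-361552\right) = 1084656$)
$u + Z = 557393 + 1084656 = 1642049$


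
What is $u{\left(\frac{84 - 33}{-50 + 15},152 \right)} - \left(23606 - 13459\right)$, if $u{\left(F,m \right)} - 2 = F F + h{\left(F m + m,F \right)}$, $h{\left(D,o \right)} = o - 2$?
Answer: $- \frac{12429259}{1225} \approx -10146.0$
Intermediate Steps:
$h{\left(D,o \right)} = -2 + o$ ($h{\left(D,o \right)} = o - 2 = -2 + o$)
$u{\left(F,m \right)} = F + F^{2}$ ($u{\left(F,m \right)} = 2 + \left(F F + \left(-2 + F\right)\right) = 2 + \left(F^{2} + \left(-2 + F\right)\right) = 2 + \left(-2 + F + F^{2}\right) = F + F^{2}$)
$u{\left(\frac{84 - 33}{-50 + 15},152 \right)} - \left(23606 - 13459\right) = \frac{84 - 33}{-50 + 15} \left(1 + \frac{84 - 33}{-50 + 15}\right) - \left(23606 - 13459\right) = \frac{51}{-35} \left(1 + \frac{51}{-35}\right) - \left(23606 - 13459\right) = 51 \left(- \frac{1}{35}\right) \left(1 + 51 \left(- \frac{1}{35}\right)\right) - 10147 = - \frac{51 \left(1 - \frac{51}{35}\right)}{35} - 10147 = \left(- \frac{51}{35}\right) \left(- \frac{16}{35}\right) - 10147 = \frac{816}{1225} - 10147 = - \frac{12429259}{1225}$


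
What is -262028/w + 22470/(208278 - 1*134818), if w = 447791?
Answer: -918671311/3289472686 ≈ -0.27928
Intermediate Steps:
-262028/w + 22470/(208278 - 1*134818) = -262028/447791 + 22470/(208278 - 1*134818) = -262028*1/447791 + 22470/(208278 - 134818) = -262028/447791 + 22470/73460 = -262028/447791 + 22470*(1/73460) = -262028/447791 + 2247/7346 = -918671311/3289472686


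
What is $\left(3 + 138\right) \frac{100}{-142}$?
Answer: $- \frac{7050}{71} \approx -99.296$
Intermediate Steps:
$\left(3 + 138\right) \frac{100}{-142} = 141 \cdot 100 \left(- \frac{1}{142}\right) = 141 \left(- \frac{50}{71}\right) = - \frac{7050}{71}$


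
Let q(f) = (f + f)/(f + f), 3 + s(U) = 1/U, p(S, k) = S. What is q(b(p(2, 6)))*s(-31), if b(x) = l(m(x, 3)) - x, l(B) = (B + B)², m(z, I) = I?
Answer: -94/31 ≈ -3.0323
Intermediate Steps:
l(B) = 4*B² (l(B) = (2*B)² = 4*B²)
s(U) = -3 + 1/U
b(x) = 36 - x (b(x) = 4*3² - x = 4*9 - x = 36 - x)
q(f) = 1 (q(f) = (2*f)/((2*f)) = (2*f)*(1/(2*f)) = 1)
q(b(p(2, 6)))*s(-31) = 1*(-3 + 1/(-31)) = 1*(-3 - 1/31) = 1*(-94/31) = -94/31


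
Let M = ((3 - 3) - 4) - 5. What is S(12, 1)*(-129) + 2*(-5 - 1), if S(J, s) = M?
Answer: 1149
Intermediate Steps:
M = -9 (M = (0 - 4) - 5 = -4 - 5 = -9)
S(J, s) = -9
S(12, 1)*(-129) + 2*(-5 - 1) = -9*(-129) + 2*(-5 - 1) = 1161 + 2*(-6) = 1161 - 12 = 1149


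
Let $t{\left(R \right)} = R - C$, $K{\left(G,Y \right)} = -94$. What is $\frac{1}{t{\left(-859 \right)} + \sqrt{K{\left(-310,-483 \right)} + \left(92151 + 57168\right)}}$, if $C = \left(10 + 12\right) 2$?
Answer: $- \frac{903}{666184} - \frac{5 \sqrt{5969}}{666184} \approx -0.0019353$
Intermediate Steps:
$C = 44$ ($C = 22 \cdot 2 = 44$)
$t{\left(R \right)} = -44 + R$ ($t{\left(R \right)} = R - 44 = -44 + R$)
$\frac{1}{t{\left(-859 \right)} + \sqrt{K{\left(-310,-483 \right)} + \left(92151 + 57168\right)}} = \frac{1}{\left(-44 - 859\right) + \sqrt{-94 + \left(92151 + 57168\right)}} = \frac{1}{-903 + \sqrt{-94 + 149319}} = \frac{1}{-903 + \sqrt{149225}} = \frac{1}{-903 + 5 \sqrt{5969}}$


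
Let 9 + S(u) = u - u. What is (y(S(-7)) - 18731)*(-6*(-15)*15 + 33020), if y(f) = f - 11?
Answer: -644471870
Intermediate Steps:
S(u) = -9 (S(u) = -9 + (u - u) = -9 + 0 = -9)
y(f) = -11 + f
(y(S(-7)) - 18731)*(-6*(-15)*15 + 33020) = ((-11 - 9) - 18731)*(-6*(-15)*15 + 33020) = (-20 - 18731)*(90*15 + 33020) = -18751*(1350 + 33020) = -18751*34370 = -644471870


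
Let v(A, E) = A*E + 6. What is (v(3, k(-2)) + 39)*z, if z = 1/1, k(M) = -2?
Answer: 39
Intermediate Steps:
z = 1
v(A, E) = 6 + A*E
(v(3, k(-2)) + 39)*z = ((6 + 3*(-2)) + 39)*1 = ((6 - 6) + 39)*1 = (0 + 39)*1 = 39*1 = 39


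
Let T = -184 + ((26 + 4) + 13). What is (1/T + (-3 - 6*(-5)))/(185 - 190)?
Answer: -3806/705 ≈ -5.3986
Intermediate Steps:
T = -141 (T = -184 + (30 + 13) = -184 + 43 = -141)
(1/T + (-3 - 6*(-5)))/(185 - 190) = (1/(-141) + (-3 - 6*(-5)))/(185 - 190) = (-1/141 + (-3 + 30))/(-5) = (-1/141 + 27)*(-⅕) = (3806/141)*(-⅕) = -3806/705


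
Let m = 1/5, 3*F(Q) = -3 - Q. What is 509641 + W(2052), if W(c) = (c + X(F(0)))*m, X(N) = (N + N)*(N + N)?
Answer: 2550261/5 ≈ 5.1005e+5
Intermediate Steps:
F(Q) = -1 - Q/3 (F(Q) = (-3 - Q)/3 = -1 - Q/3)
X(N) = 4*N² (X(N) = (2*N)*(2*N) = 4*N²)
m = ⅕ ≈ 0.20000
W(c) = ⅘ + c/5 (W(c) = (c + 4*(-1 - ⅓*0)²)*(⅕) = (c + 4*(-1 + 0)²)*(⅕) = (c + 4*(-1)²)*(⅕) = (c + 4*1)*(⅕) = (c + 4)*(⅕) = (4 + c)*(⅕) = ⅘ + c/5)
509641 + W(2052) = 509641 + (⅘ + (⅕)*2052) = 509641 + (⅘ + 2052/5) = 509641 + 2056/5 = 2550261/5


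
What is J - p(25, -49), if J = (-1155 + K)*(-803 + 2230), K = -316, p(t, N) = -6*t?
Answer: -2098967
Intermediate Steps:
J = -2099117 (J = (-1155 - 316)*(-803 + 2230) = -1471*1427 = -2099117)
J - p(25, -49) = -2099117 - (-6)*25 = -2099117 - 1*(-150) = -2099117 + 150 = -2098967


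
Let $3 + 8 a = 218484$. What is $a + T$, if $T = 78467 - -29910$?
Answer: $\frac{1085497}{8} \approx 1.3569 \cdot 10^{5}$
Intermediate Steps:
$a = \frac{218481}{8}$ ($a = - \frac{3}{8} + \frac{1}{8} \cdot 218484 = - \frac{3}{8} + \frac{54621}{2} = \frac{218481}{8} \approx 27310.0$)
$T = 108377$ ($T = 78467 + 29910 = 108377$)
$a + T = \frac{218481}{8} + 108377 = \frac{1085497}{8}$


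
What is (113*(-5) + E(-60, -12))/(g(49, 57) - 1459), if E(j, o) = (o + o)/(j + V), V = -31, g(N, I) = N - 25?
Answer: 51391/130585 ≈ 0.39354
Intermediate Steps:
g(N, I) = -25 + N
E(j, o) = 2*o/(-31 + j) (E(j, o) = (o + o)/(j - 31) = (2*o)/(-31 + j) = 2*o/(-31 + j))
(113*(-5) + E(-60, -12))/(g(49, 57) - 1459) = (113*(-5) + 2*(-12)/(-31 - 60))/((-25 + 49) - 1459) = (-565 + 2*(-12)/(-91))/(24 - 1459) = (-565 + 2*(-12)*(-1/91))/(-1435) = (-565 + 24/91)*(-1/1435) = -51391/91*(-1/1435) = 51391/130585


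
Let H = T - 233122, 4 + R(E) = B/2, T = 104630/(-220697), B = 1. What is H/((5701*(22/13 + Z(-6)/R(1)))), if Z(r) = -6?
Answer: -2340949095212/195020007535 ≈ -12.004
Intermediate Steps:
T = -104630/220697 (T = 104630*(-1/220697) = -104630/220697 ≈ -0.47409)
R(E) = -7/2 (R(E) = -4 + 1/2 = -4 + 1*(½) = -4 + ½ = -7/2)
H = -51449430664/220697 (H = -104630/220697 - 233122 = -51449430664/220697 ≈ -2.3312e+5)
H/((5701*(22/13 + Z(-6)/R(1)))) = -51449430664*1/(5701*(22/13 - 6/(-7/2)))/220697 = -51449430664*1/(5701*(22*(1/13) - 6*(-2/7)))/220697 = -51449430664*1/(5701*(22/13 + 12/7))/220697 = -51449430664/(220697*(5701*(310/91))) = -51449430664/(220697*1767310/91) = -51449430664/220697*91/1767310 = -2340949095212/195020007535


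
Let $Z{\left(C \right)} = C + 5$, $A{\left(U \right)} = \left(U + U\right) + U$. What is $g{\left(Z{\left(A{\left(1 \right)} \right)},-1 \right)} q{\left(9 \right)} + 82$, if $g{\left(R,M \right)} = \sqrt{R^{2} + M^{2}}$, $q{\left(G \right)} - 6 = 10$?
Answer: $82 + 16 \sqrt{65} \approx 211.0$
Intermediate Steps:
$q{\left(G \right)} = 16$ ($q{\left(G \right)} = 6 + 10 = 16$)
$A{\left(U \right)} = 3 U$ ($A{\left(U \right)} = 2 U + U = 3 U$)
$Z{\left(C \right)} = 5 + C$
$g{\left(R,M \right)} = \sqrt{M^{2} + R^{2}}$
$g{\left(Z{\left(A{\left(1 \right)} \right)},-1 \right)} q{\left(9 \right)} + 82 = \sqrt{\left(-1\right)^{2} + \left(5 + 3 \cdot 1\right)^{2}} \cdot 16 + 82 = \sqrt{1 + \left(5 + 3\right)^{2}} \cdot 16 + 82 = \sqrt{1 + 8^{2}} \cdot 16 + 82 = \sqrt{1 + 64} \cdot 16 + 82 = \sqrt{65} \cdot 16 + 82 = 16 \sqrt{65} + 82 = 82 + 16 \sqrt{65}$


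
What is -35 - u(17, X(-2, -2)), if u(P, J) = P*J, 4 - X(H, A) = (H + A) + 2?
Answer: -137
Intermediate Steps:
X(H, A) = 2 - A - H (X(H, A) = 4 - ((H + A) + 2) = 4 - ((A + H) + 2) = 4 - (2 + A + H) = 4 + (-2 - A - H) = 2 - A - H)
u(P, J) = J*P
-35 - u(17, X(-2, -2)) = -35 - (2 - 1*(-2) - 1*(-2))*17 = -35 - (2 + 2 + 2)*17 = -35 - 6*17 = -35 - 1*102 = -35 - 102 = -137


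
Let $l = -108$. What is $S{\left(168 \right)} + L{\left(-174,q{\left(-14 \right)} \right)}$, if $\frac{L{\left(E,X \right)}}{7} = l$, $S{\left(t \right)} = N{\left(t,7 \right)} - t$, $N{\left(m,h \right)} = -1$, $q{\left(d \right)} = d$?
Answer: $-925$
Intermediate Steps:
$S{\left(t \right)} = -1 - t$
$L{\left(E,X \right)} = -756$ ($L{\left(E,X \right)} = 7 \left(-108\right) = -756$)
$S{\left(168 \right)} + L{\left(-174,q{\left(-14 \right)} \right)} = \left(-1 - 168\right) - 756 = -169 - 756 = -925$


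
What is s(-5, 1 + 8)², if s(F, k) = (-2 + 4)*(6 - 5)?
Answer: 4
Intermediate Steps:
s(F, k) = 2 (s(F, k) = 2*1 = 2)
s(-5, 1 + 8)² = 2² = 4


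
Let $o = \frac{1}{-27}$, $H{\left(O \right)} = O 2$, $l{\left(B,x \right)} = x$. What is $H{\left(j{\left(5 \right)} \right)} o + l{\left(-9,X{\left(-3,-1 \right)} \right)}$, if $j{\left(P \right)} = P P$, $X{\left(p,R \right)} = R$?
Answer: $- \frac{77}{27} \approx -2.8519$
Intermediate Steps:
$j{\left(P \right)} = P^{2}$
$H{\left(O \right)} = 2 O$
$o = - \frac{1}{27} \approx -0.037037$
$H{\left(j{\left(5 \right)} \right)} o + l{\left(-9,X{\left(-3,-1 \right)} \right)} = 2 \cdot 5^{2} \left(- \frac{1}{27}\right) - 1 = 2 \cdot 25 \left(- \frac{1}{27}\right) - 1 = 50 \left(- \frac{1}{27}\right) - 1 = - \frac{50}{27} - 1 = - \frac{77}{27}$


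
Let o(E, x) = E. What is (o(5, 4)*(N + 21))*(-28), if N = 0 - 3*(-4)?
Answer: -4620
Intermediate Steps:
N = 12 (N = 0 + 12 = 12)
(o(5, 4)*(N + 21))*(-28) = (5*(12 + 21))*(-28) = (5*33)*(-28) = 165*(-28) = -4620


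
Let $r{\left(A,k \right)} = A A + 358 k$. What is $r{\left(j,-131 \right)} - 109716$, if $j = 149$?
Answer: $-134413$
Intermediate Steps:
$r{\left(A,k \right)} = A^{2} + 358 k$
$r{\left(j,-131 \right)} - 109716 = \left(149^{2} + 358 \left(-131\right)\right) - 109716 = \left(22201 - 46898\right) - 109716 = -24697 - 109716 = -134413$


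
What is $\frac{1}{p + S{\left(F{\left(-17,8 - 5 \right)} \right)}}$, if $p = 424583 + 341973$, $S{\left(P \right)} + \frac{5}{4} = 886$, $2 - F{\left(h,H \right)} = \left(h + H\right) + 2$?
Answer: $\frac{4}{3069763} \approx 1.303 \cdot 10^{-6}$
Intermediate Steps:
$F{\left(h,H \right)} = - H - h$ ($F{\left(h,H \right)} = 2 - \left(\left(h + H\right) + 2\right) = 2 - \left(\left(H + h\right) + 2\right) = 2 - \left(2 + H + h\right) = - H - h$)
$S{\left(P \right)} = \frac{3539}{4}$ ($S{\left(P \right)} = - \frac{5}{4} + 886 = \frac{3539}{4}$)
$p = 766556$
$\frac{1}{p + S{\left(F{\left(-17,8 - 5 \right)} \right)}} = \frac{1}{766556 + \frac{3539}{4}} = \frac{1}{\frac{3069763}{4}} = \frac{4}{3069763}$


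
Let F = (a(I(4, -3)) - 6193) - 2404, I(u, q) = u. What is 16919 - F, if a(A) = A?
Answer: 25512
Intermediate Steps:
F = -8593 (F = (4 - 6193) - 2404 = -6189 - 2404 = -8593)
16919 - F = 16919 - 1*(-8593) = 16919 + 8593 = 25512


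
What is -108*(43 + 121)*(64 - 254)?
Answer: 3365280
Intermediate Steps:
-108*(43 + 121)*(64 - 254) = -17712*(-190) = -108*(-31160) = 3365280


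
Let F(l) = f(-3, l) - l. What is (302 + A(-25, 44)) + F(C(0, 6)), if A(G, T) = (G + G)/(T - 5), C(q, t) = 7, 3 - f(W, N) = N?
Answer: 11299/39 ≈ 289.72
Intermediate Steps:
f(W, N) = 3 - N
A(G, T) = 2*G/(-5 + T) (A(G, T) = (2*G)/(-5 + T) = 2*G/(-5 + T))
F(l) = 3 - 2*l (F(l) = (3 - l) - l = 3 - 2*l)
(302 + A(-25, 44)) + F(C(0, 6)) = (302 + 2*(-25)/(-5 + 44)) + (3 - 2*7) = (302 + 2*(-25)/39) + (3 - 14) = (302 + 2*(-25)*(1/39)) - 11 = (302 - 50/39) - 11 = 11728/39 - 11 = 11299/39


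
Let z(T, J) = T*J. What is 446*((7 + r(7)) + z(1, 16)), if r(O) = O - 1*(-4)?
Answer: 15164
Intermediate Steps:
r(O) = 4 + O (r(O) = O + 4 = 4 + O)
z(T, J) = J*T
446*((7 + r(7)) + z(1, 16)) = 446*((7 + (4 + 7)) + 16*1) = 446*((7 + 11) + 16) = 446*(18 + 16) = 446*34 = 15164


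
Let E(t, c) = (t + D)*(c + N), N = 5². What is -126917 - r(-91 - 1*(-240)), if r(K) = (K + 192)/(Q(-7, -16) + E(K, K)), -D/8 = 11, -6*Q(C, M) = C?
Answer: -8083472693/63691 ≈ -1.2692e+5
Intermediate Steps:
Q(C, M) = -C/6
D = -88 (D = -8*11 = -88)
N = 25
E(t, c) = (-88 + t)*(25 + c) (E(t, c) = (t - 88)*(c + 25) = (-88 + t)*(25 + c))
r(K) = (192 + K)/(-13193/6 + K² - 63*K) (r(K) = (K + 192)/(-⅙*(-7) + (-2200 - 88*K + 25*K + K*K)) = (192 + K)/(7/6 + (-2200 - 88*K + 25*K + K²)) = (192 + K)/(7/6 + (-2200 + K² - 63*K)) = (192 + K)/(-13193/6 + K² - 63*K))
-126917 - r(-91 - 1*(-240)) = -126917 - 6*(192 + (-91 - 1*(-240)))/(-13193 - 378*(-91 - 1*(-240)) + 6*(-91 - 1*(-240))²) = -126917 - 6*(192 + (-91 + 240))/(-13193 - 378*(-91 + 240) + 6*(-91 + 240)²) = -126917 - 6*(192 + 149)/(-13193 - 378*149 + 6*149²) = -126917 - 6*341/(-13193 - 56322 + 6*22201) = -126917 - 6*341/(-13193 - 56322 + 133206) = -126917 - 6*341/63691 = -126917 - 1*2046/63691 = -126917 - 2046/63691 = -8083472693/63691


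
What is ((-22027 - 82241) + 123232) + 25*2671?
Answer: 85739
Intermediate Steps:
((-22027 - 82241) + 123232) + 25*2671 = (-104268 + 123232) + 66775 = 18964 + 66775 = 85739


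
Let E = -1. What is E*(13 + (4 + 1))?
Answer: -18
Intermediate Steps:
E*(13 + (4 + 1)) = -(13 + (4 + 1)) = -(13 + 5) = -1*18 = -18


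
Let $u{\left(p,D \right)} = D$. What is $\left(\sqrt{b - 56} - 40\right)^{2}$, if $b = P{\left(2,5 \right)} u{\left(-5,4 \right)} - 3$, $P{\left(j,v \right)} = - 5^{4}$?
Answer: $\left(40 - i \sqrt{2559}\right)^{2} \approx -959.0 - 4046.9 i$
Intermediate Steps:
$P{\left(j,v \right)} = -625$ ($P{\left(j,v \right)} = \left(-1\right) 625 = -625$)
$b = -2503$ ($b = \left(-625\right) 4 - 3 = -2500 - 3 = -2503$)
$\left(\sqrt{b - 56} - 40\right)^{2} = \left(\sqrt{-2503 - 56} - 40\right)^{2} = \left(\sqrt{-2559} - 40\right)^{2} = \left(i \sqrt{2559} - 40\right)^{2} = \left(-40 + i \sqrt{2559}\right)^{2}$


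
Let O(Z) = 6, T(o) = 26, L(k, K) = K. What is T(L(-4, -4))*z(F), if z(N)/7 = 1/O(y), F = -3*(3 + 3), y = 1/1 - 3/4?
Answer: 91/3 ≈ 30.333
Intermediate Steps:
y = 1/4 (y = 1*1 - 3*1/4 = 1 - 3/4 = 1/4 ≈ 0.25000)
F = -18 (F = -3*6 = -18)
z(N) = 7/6
T(L(-4, -4))*z(F) = 26*(7/6) = 91/3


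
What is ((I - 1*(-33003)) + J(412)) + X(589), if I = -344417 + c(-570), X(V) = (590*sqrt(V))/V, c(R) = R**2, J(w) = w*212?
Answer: 100830 + 590*sqrt(589)/589 ≈ 1.0085e+5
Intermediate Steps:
J(w) = 212*w
X(V) = 590/sqrt(V)
I = -19517 (I = -344417 + (-570)**2 = -344417 + 324900 = -19517)
((I - 1*(-33003)) + J(412)) + X(589) = ((-19517 - 1*(-33003)) + 212*412) + 590/sqrt(589) = ((-19517 + 33003) + 87344) + 590*(sqrt(589)/589) = (13486 + 87344) + 590*sqrt(589)/589 = 100830 + 590*sqrt(589)/589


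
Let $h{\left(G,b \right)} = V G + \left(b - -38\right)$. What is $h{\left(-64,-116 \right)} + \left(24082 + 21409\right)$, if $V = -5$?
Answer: $45733$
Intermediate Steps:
$h{\left(G,b \right)} = 38 + b - 5 G$ ($h{\left(G,b \right)} = - 5 G + \left(b - -38\right) = - 5 G + \left(b + 38\right) = - 5 G + \left(38 + b\right) = 38 + b - 5 G$)
$h{\left(-64,-116 \right)} + \left(24082 + 21409\right) = \left(38 - 116 - -320\right) + \left(24082 + 21409\right) = \left(38 - 116 + 320\right) + 45491 = 242 + 45491 = 45733$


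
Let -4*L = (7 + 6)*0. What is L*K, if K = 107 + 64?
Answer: 0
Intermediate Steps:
K = 171
L = 0 (L = -(7 + 6)*0/4 = -13*0/4 = -¼*0 = 0)
L*K = 0*171 = 0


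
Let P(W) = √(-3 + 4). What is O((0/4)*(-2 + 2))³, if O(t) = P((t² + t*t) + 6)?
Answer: 1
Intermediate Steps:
P(W) = 1 (P(W) = √1 = 1)
O(t) = 1
O((0/4)*(-2 + 2))³ = 1³ = 1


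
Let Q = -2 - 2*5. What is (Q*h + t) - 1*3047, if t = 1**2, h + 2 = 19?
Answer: -3250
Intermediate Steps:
h = 17 (h = -2 + 19 = 17)
t = 1
Q = -12 (Q = -2 - 10 = -12)
(Q*h + t) - 1*3047 = (-12*17 + 1) - 1*3047 = (-204 + 1) - 3047 = -203 - 3047 = -3250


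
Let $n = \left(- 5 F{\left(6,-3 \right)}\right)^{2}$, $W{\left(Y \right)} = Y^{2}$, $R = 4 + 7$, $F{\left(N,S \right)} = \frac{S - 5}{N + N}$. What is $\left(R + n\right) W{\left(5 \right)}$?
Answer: $\frac{4975}{9} \approx 552.78$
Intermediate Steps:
$F{\left(N,S \right)} = \frac{-5 + S}{2 N}$
$R = 11$
$n = \frac{100}{9}$ ($n = \left(- 5 \frac{-5 - 3}{2 \cdot 6}\right)^{2} = \left(- 5 \cdot \frac{1}{2} \cdot \frac{1}{6} \left(-8\right)\right)^{2} = \left(\left(-5\right) \left(- \frac{2}{3}\right)\right)^{2} = \left(\frac{10}{3}\right)^{2} = \frac{100}{9} \approx 11.111$)
$\left(R + n\right) W{\left(5 \right)} = \left(11 + \frac{100}{9}\right) 5^{2} = \frac{199}{9} \cdot 25 = \frac{4975}{9}$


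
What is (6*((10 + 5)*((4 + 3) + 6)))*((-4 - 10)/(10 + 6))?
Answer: -4095/4 ≈ -1023.8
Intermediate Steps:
(6*((10 + 5)*((4 + 3) + 6)))*((-4 - 10)/(10 + 6)) = (6*(15*(7 + 6)))*(-14/16) = (6*(15*13))*(-14*1/16) = (6*195)*(-7/8) = 1170*(-7/8) = -4095/4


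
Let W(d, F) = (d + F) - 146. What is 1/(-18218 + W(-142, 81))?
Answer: -1/18425 ≈ -5.4274e-5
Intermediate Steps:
W(d, F) = -146 + F + d (W(d, F) = (F + d) - 146 = -146 + F + d)
1/(-18218 + W(-142, 81)) = 1/(-18218 + (-146 + 81 - 142)) = 1/(-18218 - 207) = 1/(-18425) = -1/18425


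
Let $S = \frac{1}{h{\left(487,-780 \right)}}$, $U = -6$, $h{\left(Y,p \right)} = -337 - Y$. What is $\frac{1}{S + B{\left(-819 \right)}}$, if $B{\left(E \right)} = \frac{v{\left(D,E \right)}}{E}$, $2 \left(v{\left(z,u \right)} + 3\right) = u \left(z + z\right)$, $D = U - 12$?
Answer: $- \frac{224952}{4048585} \approx -0.055563$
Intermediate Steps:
$D = -18$ ($D = -6 - 12 = -18$)
$S = - \frac{1}{824}$ ($S = \frac{1}{-337 - 487} = \frac{1}{-824} = - \frac{1}{824} \approx -0.0012136$)
$v{\left(z,u \right)} = -3 + u z$ ($v{\left(z,u \right)} = -3 + \frac{u \left(z + z\right)}{2} = -3 + \frac{u 2 z}{2} = -3 + \frac{2 u z}{2} = -3 + u z$)
$B{\left(E \right)} = \frac{-3 - 18 E}{E}$ ($B{\left(E \right)} = \frac{-3 + E \left(-18\right)}{E} = \frac{-3 - 18 E}{E}$)
$\frac{1}{S + B{\left(-819 \right)}} = \frac{1}{- \frac{1}{824} - \left(18 + \frac{3}{-819}\right)} = \frac{1}{- \frac{1}{824} - \frac{4913}{273}} = \frac{1}{- \frac{4048585}{224952}} = - \frac{224952}{4048585}$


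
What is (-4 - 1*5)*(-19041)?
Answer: 171369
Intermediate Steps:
(-4 - 1*5)*(-19041) = (-4 - 5)*(-19041) = -9*(-19041) = 171369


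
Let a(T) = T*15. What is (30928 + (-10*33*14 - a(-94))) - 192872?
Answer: -165154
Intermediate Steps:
a(T) = 15*T
(30928 + (-10*33*14 - a(-94))) - 192872 = (30928 + (-10*33*14 - 15*(-94))) - 192872 = (30928 + (-330*14 - 1*(-1410))) - 192872 = (30928 + (-4620 + 1410)) - 192872 = (30928 - 3210) - 192872 = 27718 - 192872 = -165154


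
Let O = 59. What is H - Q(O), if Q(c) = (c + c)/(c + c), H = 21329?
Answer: 21328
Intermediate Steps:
Q(c) = 1 (Q(c) = (2*c)/((2*c)) = (2*c)*(1/(2*c)) = 1)
H - Q(O) = 21329 - 1*1 = 21329 - 1 = 21328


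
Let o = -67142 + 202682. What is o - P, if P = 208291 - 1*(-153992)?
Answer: -226743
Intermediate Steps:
P = 362283 (P = 208291 + 153992 = 362283)
o = 135540
o - P = 135540 - 1*362283 = 135540 - 362283 = -226743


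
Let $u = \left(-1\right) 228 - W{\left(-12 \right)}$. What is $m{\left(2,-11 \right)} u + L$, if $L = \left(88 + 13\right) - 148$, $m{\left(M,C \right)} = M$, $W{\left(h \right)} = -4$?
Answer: $-495$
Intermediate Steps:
$u = -224$ ($u = \left(-1\right) 228 - -4 = -228 + 4 = -224$)
$L = -47$ ($L = 101 - 148 = -47$)
$m{\left(2,-11 \right)} u + L = 2 \left(-224\right) - 47 = -448 - 47 = -495$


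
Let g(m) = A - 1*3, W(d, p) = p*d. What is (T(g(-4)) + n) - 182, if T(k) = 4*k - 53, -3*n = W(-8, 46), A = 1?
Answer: -361/3 ≈ -120.33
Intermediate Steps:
W(d, p) = d*p
n = 368/3 (n = -(-8)*46/3 = -⅓*(-368) = 368/3 ≈ 122.67)
g(m) = -2 (g(m) = 1 - 1*3 = 1 - 3 = -2)
T(k) = -53 + 4*k
(T(g(-4)) + n) - 182 = ((-53 + 4*(-2)) + 368/3) - 182 = ((-53 - 8) + 368/3) - 182 = (-61 + 368/3) - 182 = 185/3 - 182 = -361/3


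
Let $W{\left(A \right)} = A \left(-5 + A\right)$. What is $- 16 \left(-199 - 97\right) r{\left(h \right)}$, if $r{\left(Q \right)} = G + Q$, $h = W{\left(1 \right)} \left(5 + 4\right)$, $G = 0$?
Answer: $-170496$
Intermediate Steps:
$h = -36$ ($h = 1 \left(-5 + 1\right) \left(5 + 4\right) = 1 \left(-4\right) 9 = \left(-4\right) 9 = -36$)
$r{\left(Q \right)} = Q$ ($r{\left(Q \right)} = 0 + Q = Q$)
$- 16 \left(-199 - 97\right) r{\left(h \right)} = - 16 \left(-199 - 97\right) \left(-36\right) = \left(-16\right) \left(-296\right) \left(-36\right) = 4736 \left(-36\right) = -170496$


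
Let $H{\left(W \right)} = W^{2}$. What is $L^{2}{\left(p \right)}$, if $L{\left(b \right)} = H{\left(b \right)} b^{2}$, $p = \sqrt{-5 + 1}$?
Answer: $256$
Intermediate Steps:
$p = 2 i$ ($p = \sqrt{-4} = 2 i \approx 2.0 i$)
$L{\left(b \right)} = b^{4}$ ($L{\left(b \right)} = b^{2} b^{2} = b^{4}$)
$L^{2}{\left(p \right)} = \left(\left(2 i\right)^{4}\right)^{2} = 16^{2} = 256$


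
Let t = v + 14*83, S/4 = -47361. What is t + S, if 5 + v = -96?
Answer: -188383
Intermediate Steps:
S = -189444 (S = 4*(-47361) = -189444)
v = -101 (v = -5 - 96 = -101)
t = 1061 (t = -101 + 14*83 = -101 + 1162 = 1061)
t + S = 1061 - 189444 = -188383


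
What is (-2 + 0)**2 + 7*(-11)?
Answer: -73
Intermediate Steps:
(-2 + 0)**2 + 7*(-11) = (-2)**2 - 77 = 4 - 77 = -73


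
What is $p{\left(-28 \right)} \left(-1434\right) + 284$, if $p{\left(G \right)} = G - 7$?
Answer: $50474$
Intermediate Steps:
$p{\left(G \right)} = -7 + G$
$p{\left(-28 \right)} \left(-1434\right) + 284 = \left(-7 - 28\right) \left(-1434\right) + 284 = \left(-35\right) \left(-1434\right) + 284 = 50190 + 284 = 50474$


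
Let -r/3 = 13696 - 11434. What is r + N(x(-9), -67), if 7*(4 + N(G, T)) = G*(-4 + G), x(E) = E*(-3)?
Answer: -46909/7 ≈ -6701.3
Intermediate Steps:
x(E) = -3*E
N(G, T) = -4 + G*(-4 + G)/7 (N(G, T) = -4 + (G*(-4 + G))/7 = -4 + G*(-4 + G)/7)
r = -6786 (r = -3*(13696 - 11434) = -3*2262 = -6786)
r + N(x(-9), -67) = -6786 + (-4 - (-12)*(-9)/7 + (-3*(-9))**2/7) = -6786 + (-4 - 4/7*27 + (1/7)*27**2) = -6786 + (-4 - 108/7 + (1/7)*729) = -6786 + (-4 - 108/7 + 729/7) = -6786 + 593/7 = -46909/7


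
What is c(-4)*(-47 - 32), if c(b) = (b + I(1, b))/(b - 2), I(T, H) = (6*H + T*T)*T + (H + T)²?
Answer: -237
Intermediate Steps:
I(T, H) = (H + T)² + T*(T² + 6*H) (I(T, H) = (6*H + T²)*T + (H + T)² = (T² + 6*H)*T + (H + T)² = T*(T² + 6*H) + (H + T)² = (H + T)² + T*(T² + 6*H))
c(b) = (1 + (1 + b)² + 7*b)/(-2 + b) (c(b) = (b + (1³ + (b + 1)² + 6*b*1))/(b - 2) = (b + (1 + (1 + b)² + 6*b))/(-2 + b) = (1 + (1 + b)² + 7*b)/(-2 + b))
c(-4)*(-47 - 32) = ((2 + (-4)² + 9*(-4))/(-2 - 4))*(-47 - 32) = ((2 + 16 - 36)/(-6))*(-79) = -⅙*(-18)*(-79) = 3*(-79) = -237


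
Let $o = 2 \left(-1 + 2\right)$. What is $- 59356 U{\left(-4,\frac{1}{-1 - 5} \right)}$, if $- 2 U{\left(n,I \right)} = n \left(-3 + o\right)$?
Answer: $118712$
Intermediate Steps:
$o = 2$ ($o = 2 \cdot 1 = 2$)
$U{\left(n,I \right)} = \frac{n}{2}$ ($U{\left(n,I \right)} = - \frac{n \left(-3 + 2\right)}{2} = - \frac{n \left(-1\right)}{2} = - \frac{\left(-1\right) n}{2} = \frac{n}{2}$)
$- 59356 U{\left(-4,\frac{1}{-1 - 5} \right)} = - 59356 \cdot \frac{1}{2} \left(-4\right) = \left(-59356\right) \left(-2\right) = 118712$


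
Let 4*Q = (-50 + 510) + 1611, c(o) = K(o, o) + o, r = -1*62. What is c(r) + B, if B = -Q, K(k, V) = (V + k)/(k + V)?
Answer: -2315/4 ≈ -578.75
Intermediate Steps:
K(k, V) = 1 (K(k, V) = (V + k)/(V + k) = 1)
r = -62
c(o) = 1 + o
Q = 2071/4 (Q = ((-50 + 510) + 1611)/4 = (460 + 1611)/4 = (1/4)*2071 = 2071/4 ≈ 517.75)
B = -2071/4 (B = -1*2071/4 = -2071/4 ≈ -517.75)
c(r) + B = (1 - 62) - 2071/4 = -61 - 2071/4 = -2315/4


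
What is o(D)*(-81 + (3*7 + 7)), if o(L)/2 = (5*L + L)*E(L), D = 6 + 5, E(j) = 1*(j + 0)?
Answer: -76956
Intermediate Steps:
E(j) = j (E(j) = 1*j = j)
D = 11
o(L) = 12*L² (o(L) = 2*((5*L + L)*L) = 2*((6*L)*L) = 2*(6*L²) = 12*L²)
o(D)*(-81 + (3*7 + 7)) = (12*11²)*(-81 + (3*7 + 7)) = (12*121)*(-81 + (21 + 7)) = 1452*(-81 + 28) = 1452*(-53) = -76956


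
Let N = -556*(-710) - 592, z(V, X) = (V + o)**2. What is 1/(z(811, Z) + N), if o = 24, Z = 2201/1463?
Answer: 1/1091393 ≈ 9.1626e-7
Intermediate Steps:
Z = 2201/1463 (Z = 2201*(1/1463) = 2201/1463 ≈ 1.5044)
z(V, X) = (24 + V)**2 (z(V, X) = (V + 24)**2 = (24 + V)**2)
N = 394168 (N = 394760 - 592 = 394168)
1/(z(811, Z) + N) = 1/((24 + 811)**2 + 394168) = 1/(835**2 + 394168) = 1/(697225 + 394168) = 1/1091393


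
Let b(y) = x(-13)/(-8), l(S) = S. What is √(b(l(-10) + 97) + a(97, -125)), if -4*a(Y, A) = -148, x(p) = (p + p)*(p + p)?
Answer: I*√190/2 ≈ 6.892*I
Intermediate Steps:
x(p) = 4*p² (x(p) = (2*p)*(2*p) = 4*p²)
a(Y, A) = 37 (a(Y, A) = -¼*(-148) = 37)
b(y) = -169/2 (b(y) = (4*(-13)²)/(-8) = (4*169)*(-⅛) = 676*(-⅛) = -169/2)
√(b(l(-10) + 97) + a(97, -125)) = √(-169/2 + 37) = √(-95/2) = I*√190/2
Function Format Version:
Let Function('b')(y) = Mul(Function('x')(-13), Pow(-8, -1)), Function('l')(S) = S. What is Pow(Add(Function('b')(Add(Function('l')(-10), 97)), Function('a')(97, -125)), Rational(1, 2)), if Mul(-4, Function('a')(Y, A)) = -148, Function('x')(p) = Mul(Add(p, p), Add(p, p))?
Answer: Mul(Rational(1, 2), I, Pow(190, Rational(1, 2))) ≈ Mul(6.8920, I)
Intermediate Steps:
Function('x')(p) = Mul(4, Pow(p, 2)) (Function('x')(p) = Mul(Mul(2, p), Mul(2, p)) = Mul(4, Pow(p, 2)))
Function('a')(Y, A) = 37 (Function('a')(Y, A) = Mul(Rational(-1, 4), -148) = 37)
Function('b')(y) = Rational(-169, 2) (Function('b')(y) = Mul(Mul(4, Pow(-13, 2)), Pow(-8, -1)) = Mul(Mul(4, 169), Rational(-1, 8)) = Mul(676, Rational(-1, 8)) = Rational(-169, 2))
Pow(Add(Function('b')(Add(Function('l')(-10), 97)), Function('a')(97, -125)), Rational(1, 2)) = Pow(Add(Rational(-169, 2), 37), Rational(1, 2)) = Pow(Rational(-95, 2), Rational(1, 2)) = Mul(Rational(1, 2), I, Pow(190, Rational(1, 2)))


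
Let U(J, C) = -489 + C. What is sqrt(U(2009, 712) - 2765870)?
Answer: I*sqrt(2765647) ≈ 1663.0*I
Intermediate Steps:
sqrt(U(2009, 712) - 2765870) = sqrt((-489 + 712) - 2765870) = sqrt(223 - 2765870) = sqrt(-2765647) = I*sqrt(2765647)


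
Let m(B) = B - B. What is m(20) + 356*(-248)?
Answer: -88288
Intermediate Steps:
m(B) = 0
m(20) + 356*(-248) = 0 + 356*(-248) = 0 - 88288 = -88288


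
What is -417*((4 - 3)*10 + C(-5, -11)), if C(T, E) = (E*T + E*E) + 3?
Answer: -78813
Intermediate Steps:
C(T, E) = 3 + E² + E*T (C(T, E) = (E*T + E²) + 3 = (E² + E*T) + 3 = 3 + E² + E*T)
-417*((4 - 3)*10 + C(-5, -11)) = -417*((4 - 3)*10 + (3 + (-11)² - 11*(-5))) = -417*(1*10 + (3 + 121 + 55)) = -417*(10 + 179) = -417*189 = -78813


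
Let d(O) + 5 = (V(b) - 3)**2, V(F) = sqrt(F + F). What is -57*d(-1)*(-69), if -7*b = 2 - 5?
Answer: 133722/7 - 23598*sqrt(42)/7 ≈ -2744.4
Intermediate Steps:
b = 3/7 (b = -(2 - 5)/7 = -1/7*(-3) = 3/7 ≈ 0.42857)
V(F) = sqrt(2)*sqrt(F) (V(F) = sqrt(2*F) = sqrt(2)*sqrt(F))
d(O) = -5 + (-3 + sqrt(42)/7)**2 (d(O) = -5 + (sqrt(2)*sqrt(3/7) - 3)**2 = -5 + (sqrt(2)*(sqrt(21)/7) - 3)**2 = -5 + (sqrt(42)/7 - 3)**2 = -5 + (-3 + sqrt(42)/7)**2)
-57*d(-1)*(-69) = -57*(34/7 - 6*sqrt(42)/7)*(-69) = (-1938/7 + 342*sqrt(42)/7)*(-69) = 133722/7 - 23598*sqrt(42)/7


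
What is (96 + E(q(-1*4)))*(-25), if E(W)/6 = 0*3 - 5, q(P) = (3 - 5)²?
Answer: -1650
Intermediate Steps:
q(P) = 4 (q(P) = (-2)² = 4)
E(W) = -30 (E(W) = 6*(0*3 - 5) = 6*(0 - 5) = 6*(-5) = -30)
(96 + E(q(-1*4)))*(-25) = (96 - 30)*(-25) = 66*(-25) = -1650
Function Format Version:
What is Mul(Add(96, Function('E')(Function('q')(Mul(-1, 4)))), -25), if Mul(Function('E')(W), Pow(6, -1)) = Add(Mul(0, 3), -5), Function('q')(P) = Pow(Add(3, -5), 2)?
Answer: -1650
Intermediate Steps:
Function('q')(P) = 4 (Function('q')(P) = Pow(-2, 2) = 4)
Function('E')(W) = -30 (Function('E')(W) = Mul(6, Add(Mul(0, 3), -5)) = Mul(6, Add(0, -5)) = Mul(6, -5) = -30)
Mul(Add(96, Function('E')(Function('q')(Mul(-1, 4)))), -25) = Mul(Add(96, -30), -25) = Mul(66, -25) = -1650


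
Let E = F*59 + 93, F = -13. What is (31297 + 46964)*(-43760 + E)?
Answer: -3477449274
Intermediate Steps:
E = -674 (E = -13*59 + 93 = -767 + 93 = -674)
(31297 + 46964)*(-43760 + E) = (31297 + 46964)*(-43760 - 674) = 78261*(-44434) = -3477449274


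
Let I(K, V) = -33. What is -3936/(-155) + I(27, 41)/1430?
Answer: 102243/4030 ≈ 25.370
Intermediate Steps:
-3936/(-155) + I(27, 41)/1430 = -3936/(-155) - 33/1430 = -3936*(-1/155) - 33*1/1430 = 3936/155 - 3/130 = 102243/4030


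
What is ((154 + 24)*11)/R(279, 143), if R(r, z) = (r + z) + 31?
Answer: 1958/453 ≈ 4.3223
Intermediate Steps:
R(r, z) = 31 + r + z
((154 + 24)*11)/R(279, 143) = ((154 + 24)*11)/(31 + 279 + 143) = (178*11)/453 = 1958*(1/453) = 1958/453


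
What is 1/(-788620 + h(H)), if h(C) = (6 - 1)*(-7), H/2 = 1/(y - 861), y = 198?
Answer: -1/788655 ≈ -1.2680e-6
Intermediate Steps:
H = -2/663 (H = 2/(198 - 861) = 2/(-663) = 2*(-1/663) = -2/663 ≈ -0.0030166)
h(C) = -35 (h(C) = 5*(-7) = -35)
1/(-788620 + h(H)) = 1/(-788620 - 35) = 1/(-788655) = -1/788655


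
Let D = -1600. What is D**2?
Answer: 2560000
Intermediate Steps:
D**2 = (-1600)**2 = 2560000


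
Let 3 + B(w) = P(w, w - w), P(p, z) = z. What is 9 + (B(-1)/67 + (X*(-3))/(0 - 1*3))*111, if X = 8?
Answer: 59766/67 ≈ 892.03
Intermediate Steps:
B(w) = -3 (B(w) = -3 + (w - w) = -3 + 0 = -3)
9 + (B(-1)/67 + (X*(-3))/(0 - 1*3))*111 = 9 + (-3/67 + (8*(-3))/(0 - 1*3))*111 = 9 + (-3*1/67 - 24/(0 - 3))*111 = 9 + (-3/67 - 24/(-3))*111 = 9 + (-3/67 - 24*(-⅓))*111 = 9 + (-3/67 + 8)*111 = 9 + (533/67)*111 = 9 + 59163/67 = 59766/67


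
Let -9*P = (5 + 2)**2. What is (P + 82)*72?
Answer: 5512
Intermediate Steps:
P = -49/9 (P = -(5 + 2)**2/9 = -1/9*7**2 = -1/9*49 = -49/9 ≈ -5.4444)
(P + 82)*72 = (-49/9 + 82)*72 = (689/9)*72 = 5512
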